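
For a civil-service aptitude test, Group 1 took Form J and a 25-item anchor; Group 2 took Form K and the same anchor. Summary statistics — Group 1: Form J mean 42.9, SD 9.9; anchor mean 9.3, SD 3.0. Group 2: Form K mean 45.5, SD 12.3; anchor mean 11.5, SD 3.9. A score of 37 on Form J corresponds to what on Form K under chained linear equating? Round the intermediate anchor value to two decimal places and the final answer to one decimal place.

Form J → anchor (Group 1): v = (3.0/9.9)(37 − 42.9) + 9.3 = 7.51
anchor → Form K (Group 2): y = (12.3/3.9)(7.51 − 11.5) + 45.5 = 32.9

32.9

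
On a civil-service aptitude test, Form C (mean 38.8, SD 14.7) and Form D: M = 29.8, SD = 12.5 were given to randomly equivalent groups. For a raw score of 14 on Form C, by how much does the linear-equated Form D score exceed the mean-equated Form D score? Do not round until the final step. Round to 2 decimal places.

3.71

Mean-equated: 14 + (29.8 − 38.8) = 5.00
Linear-equated: (12.5/14.7)(14 − 38.8) + 29.8 = 8.712
Difference = 8.712 − 5.00 = 3.71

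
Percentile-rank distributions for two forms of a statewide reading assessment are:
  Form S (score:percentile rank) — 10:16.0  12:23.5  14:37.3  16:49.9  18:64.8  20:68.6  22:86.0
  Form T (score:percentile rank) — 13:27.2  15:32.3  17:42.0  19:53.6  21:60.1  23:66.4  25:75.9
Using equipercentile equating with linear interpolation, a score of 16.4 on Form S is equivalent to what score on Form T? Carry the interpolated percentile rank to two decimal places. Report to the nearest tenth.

PR of 16.4 on Form S: 49.9 + (16.4 − 16)/(18 − 16) × (64.8 − 49.9) = 52.88
On Form T, PR 52.88 falls between score 17 (PR 42.0) and 19 (PR 53.6).
Interpolate: 17 + (52.88 − 42.0)/(53.6 − 42.0) × (19 − 17) = 18.9

18.9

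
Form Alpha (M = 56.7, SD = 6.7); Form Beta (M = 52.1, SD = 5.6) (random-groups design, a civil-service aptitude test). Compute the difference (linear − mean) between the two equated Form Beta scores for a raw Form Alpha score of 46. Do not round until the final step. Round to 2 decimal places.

Mean-equated: 46 + (52.1 − 56.7) = 41.40
Linear-equated: (5.6/6.7)(46 − 56.7) + 52.1 = 43.157
Difference = 43.157 − 41.40 = 1.76

1.76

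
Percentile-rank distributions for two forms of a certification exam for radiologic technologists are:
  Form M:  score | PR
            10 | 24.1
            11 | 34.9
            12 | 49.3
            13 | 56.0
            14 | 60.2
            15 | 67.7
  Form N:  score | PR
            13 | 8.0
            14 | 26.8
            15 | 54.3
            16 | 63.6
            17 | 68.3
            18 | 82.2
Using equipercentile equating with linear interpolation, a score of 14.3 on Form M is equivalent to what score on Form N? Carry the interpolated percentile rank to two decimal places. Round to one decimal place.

PR of 14.3 on Form M: 60.2 + (14.3 − 14)/(15 − 14) × (67.7 − 60.2) = 62.45
On Form N, PR 62.45 falls between score 15 (PR 54.3) and 16 (PR 63.6).
Interpolate: 15 + (62.45 − 54.3)/(63.6 − 54.3) × (16 − 15) = 15.9

15.9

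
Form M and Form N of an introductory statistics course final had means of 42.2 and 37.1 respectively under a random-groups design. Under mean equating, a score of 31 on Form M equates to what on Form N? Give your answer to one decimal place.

Mean equating: y = x + (M_Y − M_X) = 31 + (37.1 − 42.2) = 25.9

25.9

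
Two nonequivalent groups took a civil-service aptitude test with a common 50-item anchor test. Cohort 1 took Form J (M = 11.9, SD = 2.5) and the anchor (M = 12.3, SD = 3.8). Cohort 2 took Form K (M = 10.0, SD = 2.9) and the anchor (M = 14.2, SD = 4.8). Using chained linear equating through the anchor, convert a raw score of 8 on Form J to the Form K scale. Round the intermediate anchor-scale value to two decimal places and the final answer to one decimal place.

Form J → anchor (Cohort 1): v = (3.8/2.5)(8 − 11.9) + 12.3 = 6.37
anchor → Form K (Cohort 2): y = (2.9/4.8)(6.37 − 14.2) + 10.0 = 5.3

5.3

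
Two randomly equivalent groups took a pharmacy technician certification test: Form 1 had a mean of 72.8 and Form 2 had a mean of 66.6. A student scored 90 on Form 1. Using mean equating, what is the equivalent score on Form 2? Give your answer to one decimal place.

Mean equating: y = x + (M_Y − M_X) = 90 + (66.6 − 72.8) = 83.8

83.8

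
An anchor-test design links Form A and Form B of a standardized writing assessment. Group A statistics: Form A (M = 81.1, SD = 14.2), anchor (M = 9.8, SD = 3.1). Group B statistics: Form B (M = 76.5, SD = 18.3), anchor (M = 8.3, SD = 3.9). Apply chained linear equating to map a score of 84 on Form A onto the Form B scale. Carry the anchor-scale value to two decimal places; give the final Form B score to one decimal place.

86.5

Form A → anchor (Group A): v = (3.1/14.2)(84 − 81.1) + 9.8 = 10.43
anchor → Form B (Group B): y = (18.3/3.9)(10.43 − 8.3) + 76.5 = 86.5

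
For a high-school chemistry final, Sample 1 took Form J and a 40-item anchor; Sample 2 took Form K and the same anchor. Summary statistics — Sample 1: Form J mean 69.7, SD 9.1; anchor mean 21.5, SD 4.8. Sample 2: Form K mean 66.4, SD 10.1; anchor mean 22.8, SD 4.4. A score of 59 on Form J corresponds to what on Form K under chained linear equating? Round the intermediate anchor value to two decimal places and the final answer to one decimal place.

50.5

Form J → anchor (Sample 1): v = (4.8/9.1)(59 − 69.7) + 21.5 = 15.86
anchor → Form K (Sample 2): y = (10.1/4.4)(15.86 − 22.8) + 66.4 = 50.5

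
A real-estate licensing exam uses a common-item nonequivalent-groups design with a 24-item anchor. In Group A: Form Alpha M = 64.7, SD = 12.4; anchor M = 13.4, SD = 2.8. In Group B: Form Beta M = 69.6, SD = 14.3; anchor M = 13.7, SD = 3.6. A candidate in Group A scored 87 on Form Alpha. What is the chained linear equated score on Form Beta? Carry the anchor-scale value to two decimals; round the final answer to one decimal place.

Form Alpha → anchor (Group A): v = (2.8/12.4)(87 − 64.7) + 13.4 = 18.44
anchor → Form Beta (Group B): y = (14.3/3.6)(18.44 − 13.7) + 69.6 = 88.4

88.4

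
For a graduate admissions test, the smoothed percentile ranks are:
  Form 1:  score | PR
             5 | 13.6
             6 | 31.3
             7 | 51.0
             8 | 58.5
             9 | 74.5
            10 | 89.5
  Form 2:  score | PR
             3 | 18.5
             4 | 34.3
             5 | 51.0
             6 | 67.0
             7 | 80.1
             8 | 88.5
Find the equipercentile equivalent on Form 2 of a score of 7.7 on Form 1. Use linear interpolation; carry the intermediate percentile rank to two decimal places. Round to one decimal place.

PR of 7.7 on Form 1: 51.0 + (7.7 − 7)/(8 − 7) × (58.5 − 51.0) = 56.25
On Form 2, PR 56.25 falls between score 5 (PR 51.0) and 6 (PR 67.0).
Interpolate: 5 + (56.25 − 51.0)/(67.0 − 51.0) × (6 − 5) = 5.3

5.3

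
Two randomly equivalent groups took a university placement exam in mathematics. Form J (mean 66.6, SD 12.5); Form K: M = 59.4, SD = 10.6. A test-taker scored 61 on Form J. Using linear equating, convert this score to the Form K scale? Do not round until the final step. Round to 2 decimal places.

54.65

Linear equating: y = (SD_Y/SD_X)(x − M_X) + M_Y
y = (10.6/12.5)(61 − 66.6) + 59.4
y = 0.848000 × -5.6 + 59.4 = -4.7488 + 59.4 = 54.65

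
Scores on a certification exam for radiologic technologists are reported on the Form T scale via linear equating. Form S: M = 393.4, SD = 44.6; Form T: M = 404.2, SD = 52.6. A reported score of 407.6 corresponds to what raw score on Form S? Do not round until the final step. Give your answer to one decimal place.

396.3

Invert y = (SD_Y/SD_X)(x − M_X) + M_Y:
x = (SD_X/SD_Y)(y − M_Y) + M_X = (44.6/52.6)(407.6 − 404.2) + 393.4
x = 0.847909 × 3.400 + 393.4 = 396.3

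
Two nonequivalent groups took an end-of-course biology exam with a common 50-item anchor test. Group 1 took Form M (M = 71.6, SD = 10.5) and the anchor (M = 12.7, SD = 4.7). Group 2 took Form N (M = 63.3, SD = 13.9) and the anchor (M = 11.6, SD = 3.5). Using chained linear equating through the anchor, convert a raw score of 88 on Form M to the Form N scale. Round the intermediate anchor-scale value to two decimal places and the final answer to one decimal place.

96.8

Form M → anchor (Group 1): v = (4.7/10.5)(88 − 71.6) + 12.7 = 20.04
anchor → Form N (Group 2): y = (13.9/3.5)(20.04 − 11.6) + 63.3 = 96.8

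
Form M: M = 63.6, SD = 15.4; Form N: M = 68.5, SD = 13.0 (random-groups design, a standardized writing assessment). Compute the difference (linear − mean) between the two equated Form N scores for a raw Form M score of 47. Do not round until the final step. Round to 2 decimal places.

2.59

Mean-equated: 47 + (68.5 − 63.6) = 51.90
Linear-equated: (13.0/15.4)(47 − 63.6) + 68.5 = 54.487
Difference = 54.487 − 51.90 = 2.59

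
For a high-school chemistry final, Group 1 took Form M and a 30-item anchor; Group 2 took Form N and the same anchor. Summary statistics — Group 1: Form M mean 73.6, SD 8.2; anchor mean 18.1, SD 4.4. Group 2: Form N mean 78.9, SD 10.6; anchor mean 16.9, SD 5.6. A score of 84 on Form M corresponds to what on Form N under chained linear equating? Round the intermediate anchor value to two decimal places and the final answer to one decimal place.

Form M → anchor (Group 1): v = (4.4/8.2)(84 − 73.6) + 18.1 = 23.68
anchor → Form N (Group 2): y = (10.6/5.6)(23.68 − 16.9) + 78.9 = 91.7

91.7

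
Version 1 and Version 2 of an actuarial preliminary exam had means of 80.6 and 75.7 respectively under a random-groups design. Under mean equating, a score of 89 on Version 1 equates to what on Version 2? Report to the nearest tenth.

84.1

Mean equating: y = x + (M_Y − M_X) = 89 + (75.7 − 80.6) = 84.1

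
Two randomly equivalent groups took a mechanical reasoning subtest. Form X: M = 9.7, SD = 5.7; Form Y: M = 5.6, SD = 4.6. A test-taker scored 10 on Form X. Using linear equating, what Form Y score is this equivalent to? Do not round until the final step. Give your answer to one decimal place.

Linear equating: y = (SD_Y/SD_X)(x − M_X) + M_Y
y = (4.6/5.7)(10 − 9.7) + 5.6
y = 0.807018 × 0.3 + 5.6 = 0.2421 + 5.6 = 5.8

5.8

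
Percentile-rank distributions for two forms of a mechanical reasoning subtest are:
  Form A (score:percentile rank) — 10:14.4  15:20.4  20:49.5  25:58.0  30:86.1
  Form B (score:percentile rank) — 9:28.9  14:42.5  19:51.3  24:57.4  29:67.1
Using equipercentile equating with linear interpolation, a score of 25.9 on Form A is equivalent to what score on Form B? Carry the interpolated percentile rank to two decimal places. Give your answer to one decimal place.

26.9

PR of 25.9 on Form A: 58.0 + (25.9 − 25)/(30 − 25) × (86.1 − 58.0) = 63.06
On Form B, PR 63.06 falls between score 24 (PR 57.4) and 29 (PR 67.1).
Interpolate: 24 + (63.06 − 57.4)/(67.1 − 57.4) × (29 − 24) = 26.9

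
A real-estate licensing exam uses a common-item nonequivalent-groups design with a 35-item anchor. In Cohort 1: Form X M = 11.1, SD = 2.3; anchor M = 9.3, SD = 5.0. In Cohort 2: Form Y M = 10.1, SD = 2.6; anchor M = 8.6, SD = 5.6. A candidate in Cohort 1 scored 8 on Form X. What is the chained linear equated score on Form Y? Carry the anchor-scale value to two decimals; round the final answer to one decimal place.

7.3

Form X → anchor (Cohort 1): v = (5.0/2.3)(8 − 11.1) + 9.3 = 2.56
anchor → Form Y (Cohort 2): y = (2.6/5.6)(2.56 − 8.6) + 10.1 = 7.3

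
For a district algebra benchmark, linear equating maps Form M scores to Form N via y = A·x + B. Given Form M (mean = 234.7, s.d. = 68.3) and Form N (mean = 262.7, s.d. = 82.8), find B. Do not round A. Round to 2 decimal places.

A = SD_Y / SD_X = 82.8 / 68.3 = 1.212299
B = M_Y − A·M_X = 262.7 − 1.212299 × 234.7 = -21.83

-21.83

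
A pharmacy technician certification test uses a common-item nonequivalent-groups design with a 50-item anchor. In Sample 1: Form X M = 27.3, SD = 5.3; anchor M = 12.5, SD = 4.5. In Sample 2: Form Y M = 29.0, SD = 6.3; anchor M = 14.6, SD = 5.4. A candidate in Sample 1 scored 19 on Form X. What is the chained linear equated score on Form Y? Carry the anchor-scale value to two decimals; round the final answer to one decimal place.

Form X → anchor (Sample 1): v = (4.5/5.3)(19 − 27.3) + 12.5 = 5.45
anchor → Form Y (Sample 2): y = (6.3/5.4)(5.45 − 14.6) + 29.0 = 18.3

18.3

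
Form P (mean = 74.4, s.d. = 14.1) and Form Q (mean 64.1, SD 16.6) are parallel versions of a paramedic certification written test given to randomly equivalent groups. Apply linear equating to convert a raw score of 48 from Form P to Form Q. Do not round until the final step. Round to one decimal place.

Linear equating: y = (SD_Y/SD_X)(x − M_X) + M_Y
y = (16.6/14.1)(48 − 74.4) + 64.1
y = 1.177305 × -26.4 + 64.1 = -31.0809 + 64.1 = 33.0

33.0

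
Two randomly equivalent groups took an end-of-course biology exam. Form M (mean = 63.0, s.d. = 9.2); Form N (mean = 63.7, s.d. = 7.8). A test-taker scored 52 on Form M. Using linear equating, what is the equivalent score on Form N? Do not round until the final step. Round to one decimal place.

54.4

Linear equating: y = (SD_Y/SD_X)(x − M_X) + M_Y
y = (7.8/9.2)(52 − 63.0) + 63.7
y = 0.847826 × -11.0 + 63.7 = -9.3261 + 63.7 = 54.4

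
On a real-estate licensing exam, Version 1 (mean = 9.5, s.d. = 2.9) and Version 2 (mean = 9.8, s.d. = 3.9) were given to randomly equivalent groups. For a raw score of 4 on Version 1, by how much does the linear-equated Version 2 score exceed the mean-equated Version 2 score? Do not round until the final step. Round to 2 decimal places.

-1.90

Mean-equated: 4 + (9.8 − 9.5) = 4.30
Linear-equated: (3.9/2.9)(4 − 9.5) + 9.8 = 2.403
Difference = 2.403 − 4.30 = -1.90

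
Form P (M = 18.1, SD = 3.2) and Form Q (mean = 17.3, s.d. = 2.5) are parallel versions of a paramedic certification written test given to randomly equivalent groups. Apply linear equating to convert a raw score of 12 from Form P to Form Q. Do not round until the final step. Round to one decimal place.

12.5

Linear equating: y = (SD_Y/SD_X)(x − M_X) + M_Y
y = (2.5/3.2)(12 − 18.1) + 17.3
y = 0.781250 × -6.1 + 17.3 = -4.7656 + 17.3 = 12.5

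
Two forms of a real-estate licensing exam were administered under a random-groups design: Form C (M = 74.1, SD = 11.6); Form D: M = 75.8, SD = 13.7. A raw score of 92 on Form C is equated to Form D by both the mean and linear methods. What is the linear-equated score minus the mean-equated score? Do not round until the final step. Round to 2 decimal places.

Mean-equated: 92 + (75.8 − 74.1) = 93.70
Linear-equated: (13.7/11.6)(92 − 74.1) + 75.8 = 96.941
Difference = 96.941 − 93.70 = 3.24

3.24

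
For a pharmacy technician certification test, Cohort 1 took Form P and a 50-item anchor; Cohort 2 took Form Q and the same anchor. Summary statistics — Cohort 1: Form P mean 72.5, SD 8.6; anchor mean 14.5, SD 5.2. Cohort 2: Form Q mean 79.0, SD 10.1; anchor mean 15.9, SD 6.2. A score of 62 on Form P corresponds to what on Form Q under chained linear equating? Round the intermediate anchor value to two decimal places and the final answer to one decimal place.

66.4

Form P → anchor (Cohort 1): v = (5.2/8.6)(62 − 72.5) + 14.5 = 8.15
anchor → Form Q (Cohort 2): y = (10.1/6.2)(8.15 − 15.9) + 79.0 = 66.4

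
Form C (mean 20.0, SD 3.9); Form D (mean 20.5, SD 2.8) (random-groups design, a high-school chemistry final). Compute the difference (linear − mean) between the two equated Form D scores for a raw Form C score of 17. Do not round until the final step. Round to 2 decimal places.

0.85

Mean-equated: 17 + (20.5 − 20.0) = 17.50
Linear-equated: (2.8/3.9)(17 − 20.0) + 20.5 = 18.346
Difference = 18.346 − 17.50 = 0.85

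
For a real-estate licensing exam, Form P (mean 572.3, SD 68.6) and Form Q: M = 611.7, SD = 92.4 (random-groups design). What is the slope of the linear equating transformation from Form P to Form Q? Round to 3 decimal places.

1.347

A = SD_Y / SD_X = 92.4 / 68.6 = 1.347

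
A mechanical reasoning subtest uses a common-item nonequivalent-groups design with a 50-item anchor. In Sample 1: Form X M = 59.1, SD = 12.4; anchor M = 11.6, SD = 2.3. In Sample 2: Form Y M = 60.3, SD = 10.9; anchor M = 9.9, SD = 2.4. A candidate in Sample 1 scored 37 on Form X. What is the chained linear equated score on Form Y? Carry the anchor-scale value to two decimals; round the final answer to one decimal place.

49.4

Form X → anchor (Sample 1): v = (2.3/12.4)(37 − 59.1) + 11.6 = 7.50
anchor → Form Y (Sample 2): y = (10.9/2.4)(7.50 − 9.9) + 60.3 = 49.4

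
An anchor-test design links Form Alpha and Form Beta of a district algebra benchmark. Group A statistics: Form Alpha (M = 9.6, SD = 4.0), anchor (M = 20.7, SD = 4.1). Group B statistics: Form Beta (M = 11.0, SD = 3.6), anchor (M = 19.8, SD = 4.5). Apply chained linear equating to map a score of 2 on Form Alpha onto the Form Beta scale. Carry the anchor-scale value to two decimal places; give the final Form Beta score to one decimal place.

Form Alpha → anchor (Group A): v = (4.1/4.0)(2 − 9.6) + 20.7 = 12.91
anchor → Form Beta (Group B): y = (3.6/4.5)(12.91 − 19.8) + 11.0 = 5.5

5.5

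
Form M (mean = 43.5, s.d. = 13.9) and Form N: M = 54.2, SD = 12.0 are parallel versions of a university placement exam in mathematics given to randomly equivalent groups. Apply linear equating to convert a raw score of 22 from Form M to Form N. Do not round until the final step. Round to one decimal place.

35.6

Linear equating: y = (SD_Y/SD_X)(x − M_X) + M_Y
y = (12.0/13.9)(22 − 43.5) + 54.2
y = 0.863309 × -21.5 + 54.2 = -18.5612 + 54.2 = 35.6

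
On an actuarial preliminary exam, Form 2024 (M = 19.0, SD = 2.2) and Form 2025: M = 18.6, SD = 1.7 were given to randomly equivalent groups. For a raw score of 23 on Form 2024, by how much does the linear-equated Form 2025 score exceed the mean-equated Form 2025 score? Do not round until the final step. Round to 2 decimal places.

-0.91

Mean-equated: 23 + (18.6 − 19.0) = 22.60
Linear-equated: (1.7/2.2)(23 − 19.0) + 18.6 = 21.691
Difference = 21.691 − 22.60 = -0.91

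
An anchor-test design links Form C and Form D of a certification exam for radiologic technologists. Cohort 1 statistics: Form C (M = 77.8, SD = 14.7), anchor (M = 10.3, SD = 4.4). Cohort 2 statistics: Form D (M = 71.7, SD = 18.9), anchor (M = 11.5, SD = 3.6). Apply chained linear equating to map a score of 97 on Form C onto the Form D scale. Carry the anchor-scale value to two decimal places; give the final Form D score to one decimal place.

Form C → anchor (Cohort 1): v = (4.4/14.7)(97 − 77.8) + 10.3 = 16.05
anchor → Form D (Cohort 2): y = (18.9/3.6)(16.05 − 11.5) + 71.7 = 95.6

95.6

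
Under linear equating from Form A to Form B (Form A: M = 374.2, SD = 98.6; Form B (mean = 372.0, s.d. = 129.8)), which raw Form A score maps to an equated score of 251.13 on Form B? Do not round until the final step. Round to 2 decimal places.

Invert y = (SD_Y/SD_X)(x − M_X) + M_Y:
x = (SD_X/SD_Y)(y − M_Y) + M_X = (98.6/129.8)(251.13 − 372.0) + 374.2
x = 0.759630 × -120.870 + 374.2 = 282.38

282.38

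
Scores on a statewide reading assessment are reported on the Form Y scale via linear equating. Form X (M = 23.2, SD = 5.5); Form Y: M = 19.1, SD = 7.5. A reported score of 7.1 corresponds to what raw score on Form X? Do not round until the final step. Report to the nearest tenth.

14.4

Invert y = (SD_Y/SD_X)(x − M_X) + M_Y:
x = (SD_X/SD_Y)(y − M_Y) + M_X = (5.5/7.5)(7.1 − 19.1) + 23.2
x = 0.733333 × -12.000 + 23.2 = 14.4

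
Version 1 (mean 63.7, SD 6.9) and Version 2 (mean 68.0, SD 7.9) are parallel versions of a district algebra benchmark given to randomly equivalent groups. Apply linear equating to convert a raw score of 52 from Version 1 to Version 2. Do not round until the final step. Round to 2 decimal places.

54.60

Linear equating: y = (SD_Y/SD_X)(x − M_X) + M_Y
y = (7.9/6.9)(52 − 63.7) + 68.0
y = 1.144928 × -11.7 + 68.0 = -13.3957 + 68.0 = 54.60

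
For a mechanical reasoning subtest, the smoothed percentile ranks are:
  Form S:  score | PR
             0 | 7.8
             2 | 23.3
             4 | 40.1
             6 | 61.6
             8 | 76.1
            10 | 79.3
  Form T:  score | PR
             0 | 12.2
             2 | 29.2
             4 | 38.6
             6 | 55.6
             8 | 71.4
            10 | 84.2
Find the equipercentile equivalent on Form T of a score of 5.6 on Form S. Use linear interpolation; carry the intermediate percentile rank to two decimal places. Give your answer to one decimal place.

6.2

PR of 5.6 on Form S: 40.1 + (5.6 − 4)/(6 − 4) × (61.6 − 40.1) = 57.30
On Form T, PR 57.30 falls between score 6 (PR 55.6) and 8 (PR 71.4).
Interpolate: 6 + (57.30 − 55.6)/(71.4 − 55.6) × (8 − 6) = 6.2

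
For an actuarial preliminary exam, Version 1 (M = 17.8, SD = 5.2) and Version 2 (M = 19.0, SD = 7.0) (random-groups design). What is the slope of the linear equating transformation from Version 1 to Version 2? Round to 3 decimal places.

1.346

A = SD_Y / SD_X = 7.0 / 5.2 = 1.346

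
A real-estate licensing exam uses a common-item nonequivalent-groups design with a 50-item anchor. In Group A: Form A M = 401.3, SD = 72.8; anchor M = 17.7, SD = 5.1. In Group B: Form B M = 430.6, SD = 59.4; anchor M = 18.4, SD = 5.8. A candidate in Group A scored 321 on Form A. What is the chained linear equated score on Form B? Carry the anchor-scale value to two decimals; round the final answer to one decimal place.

Form A → anchor (Group A): v = (5.1/72.8)(321 − 401.3) + 17.7 = 12.07
anchor → Form B (Group B): y = (59.4/5.8)(12.07 − 18.4) + 430.6 = 365.8

365.8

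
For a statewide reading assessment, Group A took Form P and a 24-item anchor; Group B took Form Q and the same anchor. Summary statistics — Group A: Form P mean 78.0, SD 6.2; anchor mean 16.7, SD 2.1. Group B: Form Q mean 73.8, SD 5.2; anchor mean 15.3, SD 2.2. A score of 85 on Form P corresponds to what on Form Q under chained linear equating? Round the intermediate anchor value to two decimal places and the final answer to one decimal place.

Form P → anchor (Group A): v = (2.1/6.2)(85 − 78.0) + 16.7 = 19.07
anchor → Form Q (Group B): y = (5.2/2.2)(19.07 − 15.3) + 73.8 = 82.7

82.7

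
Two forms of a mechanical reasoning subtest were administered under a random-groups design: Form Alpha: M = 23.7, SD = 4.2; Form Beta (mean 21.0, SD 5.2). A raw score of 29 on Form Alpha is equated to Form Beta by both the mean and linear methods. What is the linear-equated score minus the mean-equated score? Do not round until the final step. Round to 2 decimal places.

Mean-equated: 29 + (21.0 − 23.7) = 26.30
Linear-equated: (5.2/4.2)(29 − 23.7) + 21.0 = 27.562
Difference = 27.562 − 26.30 = 1.26

1.26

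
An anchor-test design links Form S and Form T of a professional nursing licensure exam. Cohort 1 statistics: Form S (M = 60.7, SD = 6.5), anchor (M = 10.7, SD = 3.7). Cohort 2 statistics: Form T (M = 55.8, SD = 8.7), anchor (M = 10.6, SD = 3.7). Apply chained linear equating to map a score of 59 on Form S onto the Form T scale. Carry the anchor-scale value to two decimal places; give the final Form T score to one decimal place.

53.8

Form S → anchor (Cohort 1): v = (3.7/6.5)(59 − 60.7) + 10.7 = 9.73
anchor → Form T (Cohort 2): y = (8.7/3.7)(9.73 − 10.6) + 55.8 = 53.8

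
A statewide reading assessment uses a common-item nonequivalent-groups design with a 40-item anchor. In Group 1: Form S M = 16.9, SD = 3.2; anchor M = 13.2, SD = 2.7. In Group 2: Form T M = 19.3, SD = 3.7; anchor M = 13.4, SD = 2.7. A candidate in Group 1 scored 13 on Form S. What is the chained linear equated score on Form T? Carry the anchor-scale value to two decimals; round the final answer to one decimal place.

Form S → anchor (Group 1): v = (2.7/3.2)(13 − 16.9) + 13.2 = 9.91
anchor → Form T (Group 2): y = (3.7/2.7)(9.91 − 13.4) + 19.3 = 14.5

14.5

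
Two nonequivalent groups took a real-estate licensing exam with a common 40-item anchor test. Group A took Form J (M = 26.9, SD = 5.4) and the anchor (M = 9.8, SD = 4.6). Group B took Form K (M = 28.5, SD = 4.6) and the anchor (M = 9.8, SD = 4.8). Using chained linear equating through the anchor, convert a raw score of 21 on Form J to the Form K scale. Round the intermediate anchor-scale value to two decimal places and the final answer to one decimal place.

23.7

Form J → anchor (Group A): v = (4.6/5.4)(21 − 26.9) + 9.8 = 4.77
anchor → Form K (Group B): y = (4.6/4.8)(4.77 − 9.8) + 28.5 = 23.7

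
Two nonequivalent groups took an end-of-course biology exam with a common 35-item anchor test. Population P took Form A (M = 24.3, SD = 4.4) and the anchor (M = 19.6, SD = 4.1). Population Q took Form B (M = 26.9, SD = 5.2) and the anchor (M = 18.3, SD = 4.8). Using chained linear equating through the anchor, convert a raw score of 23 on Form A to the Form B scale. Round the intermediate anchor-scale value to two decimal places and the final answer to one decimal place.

27.0

Form A → anchor (Population P): v = (4.1/4.4)(23 − 24.3) + 19.6 = 18.39
anchor → Form B (Population Q): y = (5.2/4.8)(18.39 − 18.3) + 26.9 = 27.0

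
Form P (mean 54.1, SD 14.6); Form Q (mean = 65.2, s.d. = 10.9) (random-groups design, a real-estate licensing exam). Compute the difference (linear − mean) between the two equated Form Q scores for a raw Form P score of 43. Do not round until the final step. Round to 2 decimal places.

Mean-equated: 43 + (65.2 − 54.1) = 54.10
Linear-equated: (10.9/14.6)(43 − 54.1) + 65.2 = 56.913
Difference = 56.913 − 54.10 = 2.81

2.81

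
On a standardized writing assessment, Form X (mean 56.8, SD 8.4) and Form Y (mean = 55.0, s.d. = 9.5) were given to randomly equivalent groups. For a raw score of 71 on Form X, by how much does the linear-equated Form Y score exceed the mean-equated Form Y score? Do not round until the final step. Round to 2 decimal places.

1.86

Mean-equated: 71 + (55.0 − 56.8) = 69.20
Linear-equated: (9.5/8.4)(71 − 56.8) + 55.0 = 71.060
Difference = 71.060 − 69.20 = 1.86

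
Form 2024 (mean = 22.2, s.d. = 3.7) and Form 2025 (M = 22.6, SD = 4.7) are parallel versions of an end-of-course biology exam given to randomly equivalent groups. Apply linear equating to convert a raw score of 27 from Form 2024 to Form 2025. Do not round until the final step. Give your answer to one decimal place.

Linear equating: y = (SD_Y/SD_X)(x − M_X) + M_Y
y = (4.7/3.7)(27 − 22.2) + 22.6
y = 1.270270 × 4.8 + 22.6 = 6.0973 + 22.6 = 28.7

28.7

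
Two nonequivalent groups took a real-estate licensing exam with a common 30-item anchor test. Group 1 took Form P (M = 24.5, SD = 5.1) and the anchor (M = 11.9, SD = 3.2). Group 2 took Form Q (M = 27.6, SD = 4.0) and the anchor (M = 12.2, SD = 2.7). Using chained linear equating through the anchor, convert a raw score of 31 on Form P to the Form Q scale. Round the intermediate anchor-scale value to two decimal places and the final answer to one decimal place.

33.2

Form P → anchor (Group 1): v = (3.2/5.1)(31 − 24.5) + 11.9 = 15.98
anchor → Form Q (Group 2): y = (4.0/2.7)(15.98 − 12.2) + 27.6 = 33.2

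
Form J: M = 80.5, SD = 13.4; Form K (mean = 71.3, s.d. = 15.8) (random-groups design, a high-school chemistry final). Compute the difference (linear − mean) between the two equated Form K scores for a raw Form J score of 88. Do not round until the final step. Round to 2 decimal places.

1.34

Mean-equated: 88 + (71.3 − 80.5) = 78.80
Linear-equated: (15.8/13.4)(88 − 80.5) + 71.3 = 80.143
Difference = 80.143 − 78.80 = 1.34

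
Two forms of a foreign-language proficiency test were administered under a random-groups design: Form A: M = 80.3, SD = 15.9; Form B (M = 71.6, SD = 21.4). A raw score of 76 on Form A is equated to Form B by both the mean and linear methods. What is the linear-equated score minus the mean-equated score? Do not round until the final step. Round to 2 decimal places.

-1.49

Mean-equated: 76 + (71.6 − 80.3) = 67.30
Linear-equated: (21.4/15.9)(76 − 80.3) + 71.6 = 65.813
Difference = 65.813 − 67.30 = -1.49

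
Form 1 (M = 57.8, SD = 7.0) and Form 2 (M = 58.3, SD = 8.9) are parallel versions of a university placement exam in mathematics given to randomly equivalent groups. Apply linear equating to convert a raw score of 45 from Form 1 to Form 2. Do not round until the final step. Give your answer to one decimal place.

42.0

Linear equating: y = (SD_Y/SD_X)(x − M_X) + M_Y
y = (8.9/7.0)(45 − 57.8) + 58.3
y = 1.271429 × -12.8 + 58.3 = -16.2743 + 58.3 = 42.0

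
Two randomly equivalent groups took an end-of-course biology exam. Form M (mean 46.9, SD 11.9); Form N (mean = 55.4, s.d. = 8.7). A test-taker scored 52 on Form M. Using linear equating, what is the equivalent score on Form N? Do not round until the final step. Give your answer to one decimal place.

59.1

Linear equating: y = (SD_Y/SD_X)(x − M_X) + M_Y
y = (8.7/11.9)(52 − 46.9) + 55.4
y = 0.731092 × 5.1 + 55.4 = 3.7286 + 55.4 = 59.1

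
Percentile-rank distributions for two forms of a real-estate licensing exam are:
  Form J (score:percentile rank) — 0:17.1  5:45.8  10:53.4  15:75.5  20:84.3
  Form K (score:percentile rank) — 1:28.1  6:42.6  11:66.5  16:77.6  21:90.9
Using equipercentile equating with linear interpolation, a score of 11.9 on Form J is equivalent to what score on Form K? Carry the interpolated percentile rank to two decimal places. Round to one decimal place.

10.0

PR of 11.9 on Form J: 53.4 + (11.9 − 10)/(15 − 10) × (75.5 − 53.4) = 61.80
On Form K, PR 61.80 falls between score 6 (PR 42.6) and 11 (PR 66.5).
Interpolate: 6 + (61.80 − 42.6)/(66.5 − 42.6) × (11 − 6) = 10.0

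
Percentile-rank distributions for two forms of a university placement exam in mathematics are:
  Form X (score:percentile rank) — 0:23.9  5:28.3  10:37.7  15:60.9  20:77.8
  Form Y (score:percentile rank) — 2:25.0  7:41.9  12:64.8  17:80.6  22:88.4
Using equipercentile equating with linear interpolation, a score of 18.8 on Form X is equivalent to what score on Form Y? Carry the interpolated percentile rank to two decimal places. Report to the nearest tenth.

14.8

PR of 18.8 on Form X: 60.9 + (18.8 − 15)/(20 − 15) × (77.8 − 60.9) = 73.74
On Form Y, PR 73.74 falls between score 12 (PR 64.8) and 17 (PR 80.6).
Interpolate: 12 + (73.74 − 64.8)/(80.6 − 64.8) × (17 − 12) = 14.8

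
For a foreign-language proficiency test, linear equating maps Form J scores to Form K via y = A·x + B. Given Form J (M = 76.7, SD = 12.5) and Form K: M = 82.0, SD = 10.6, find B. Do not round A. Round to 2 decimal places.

A = SD_Y / SD_X = 10.6 / 12.5 = 0.848000
B = M_Y − A·M_X = 82.0 − 0.848000 × 76.7 = 16.96

16.96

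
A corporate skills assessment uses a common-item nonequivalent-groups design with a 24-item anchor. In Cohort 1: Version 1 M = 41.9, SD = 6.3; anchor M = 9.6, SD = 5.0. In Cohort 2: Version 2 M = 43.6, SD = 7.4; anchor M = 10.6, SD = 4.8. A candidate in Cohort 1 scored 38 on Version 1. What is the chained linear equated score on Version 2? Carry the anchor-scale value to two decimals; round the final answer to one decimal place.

Version 1 → anchor (Cohort 1): v = (5.0/6.3)(38 − 41.9) + 9.6 = 6.50
anchor → Version 2 (Cohort 2): y = (7.4/4.8)(6.50 − 10.6) + 43.6 = 37.3

37.3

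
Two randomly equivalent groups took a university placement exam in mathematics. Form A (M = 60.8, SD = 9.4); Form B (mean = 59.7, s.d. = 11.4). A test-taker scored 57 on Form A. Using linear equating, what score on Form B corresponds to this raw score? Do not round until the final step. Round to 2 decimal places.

55.09

Linear equating: y = (SD_Y/SD_X)(x − M_X) + M_Y
y = (11.4/9.4)(57 − 60.8) + 59.7
y = 1.212766 × -3.8 + 59.7 = -4.6085 + 59.7 = 55.09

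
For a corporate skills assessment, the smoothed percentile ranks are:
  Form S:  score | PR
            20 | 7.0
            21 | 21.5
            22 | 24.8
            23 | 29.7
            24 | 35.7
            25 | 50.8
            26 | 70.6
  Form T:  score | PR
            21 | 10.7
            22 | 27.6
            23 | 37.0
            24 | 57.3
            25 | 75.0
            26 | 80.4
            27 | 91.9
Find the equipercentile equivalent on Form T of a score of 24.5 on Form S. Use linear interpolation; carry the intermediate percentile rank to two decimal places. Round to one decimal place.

23.3

PR of 24.5 on Form S: 35.7 + (24.5 − 24)/(25 − 24) × (50.8 − 35.7) = 43.25
On Form T, PR 43.25 falls between score 23 (PR 37.0) and 24 (PR 57.3).
Interpolate: 23 + (43.25 − 37.0)/(57.3 − 37.0) × (24 − 23) = 23.3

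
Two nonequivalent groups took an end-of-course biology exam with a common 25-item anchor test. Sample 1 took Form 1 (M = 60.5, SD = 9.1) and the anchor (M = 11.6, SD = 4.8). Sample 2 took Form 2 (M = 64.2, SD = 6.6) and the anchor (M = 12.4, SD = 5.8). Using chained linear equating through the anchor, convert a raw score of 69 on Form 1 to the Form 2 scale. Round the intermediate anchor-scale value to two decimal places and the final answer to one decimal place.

68.4

Form 1 → anchor (Sample 1): v = (4.8/9.1)(69 − 60.5) + 11.6 = 16.08
anchor → Form 2 (Sample 2): y = (6.6/5.8)(16.08 − 12.4) + 64.2 = 68.4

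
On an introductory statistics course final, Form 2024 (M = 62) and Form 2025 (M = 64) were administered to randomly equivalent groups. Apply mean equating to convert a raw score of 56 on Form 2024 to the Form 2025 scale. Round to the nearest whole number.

Mean equating: y = x + (M_Y − M_X) = 56 + (64 − 62) = 58

58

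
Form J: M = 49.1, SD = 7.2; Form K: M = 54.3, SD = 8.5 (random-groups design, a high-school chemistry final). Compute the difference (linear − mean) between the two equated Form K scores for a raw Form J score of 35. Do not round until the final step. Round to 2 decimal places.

-2.55

Mean-equated: 35 + (54.3 − 49.1) = 40.20
Linear-equated: (8.5/7.2)(35 − 49.1) + 54.3 = 37.654
Difference = 37.654 − 40.20 = -2.55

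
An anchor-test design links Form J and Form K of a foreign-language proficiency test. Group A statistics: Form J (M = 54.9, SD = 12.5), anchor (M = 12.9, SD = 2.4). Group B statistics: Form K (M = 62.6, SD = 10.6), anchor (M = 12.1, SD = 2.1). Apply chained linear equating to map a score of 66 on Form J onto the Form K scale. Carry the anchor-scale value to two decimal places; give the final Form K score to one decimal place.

Form J → anchor (Group A): v = (2.4/12.5)(66 − 54.9) + 12.9 = 15.03
anchor → Form K (Group B): y = (10.6/2.1)(15.03 − 12.1) + 62.6 = 77.4

77.4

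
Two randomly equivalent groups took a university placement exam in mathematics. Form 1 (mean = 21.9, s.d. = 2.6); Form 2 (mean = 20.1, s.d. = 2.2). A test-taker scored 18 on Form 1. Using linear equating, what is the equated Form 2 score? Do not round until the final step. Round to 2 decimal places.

Linear equating: y = (SD_Y/SD_X)(x − M_X) + M_Y
y = (2.2/2.6)(18 − 21.9) + 20.1
y = 0.846154 × -3.9 + 20.1 = -3.3000 + 20.1 = 16.80

16.80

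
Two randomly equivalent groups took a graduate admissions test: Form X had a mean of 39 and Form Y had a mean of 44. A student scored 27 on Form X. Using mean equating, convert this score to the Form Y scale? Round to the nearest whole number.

32

Mean equating: y = x + (M_Y − M_X) = 27 + (44 − 39) = 32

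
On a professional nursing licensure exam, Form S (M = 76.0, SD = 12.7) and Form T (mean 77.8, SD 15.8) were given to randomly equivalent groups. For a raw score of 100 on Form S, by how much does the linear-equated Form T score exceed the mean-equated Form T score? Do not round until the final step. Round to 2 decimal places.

Mean-equated: 100 + (77.8 − 76.0) = 101.80
Linear-equated: (15.8/12.7)(100 − 76.0) + 77.8 = 107.658
Difference = 107.658 − 101.80 = 5.86

5.86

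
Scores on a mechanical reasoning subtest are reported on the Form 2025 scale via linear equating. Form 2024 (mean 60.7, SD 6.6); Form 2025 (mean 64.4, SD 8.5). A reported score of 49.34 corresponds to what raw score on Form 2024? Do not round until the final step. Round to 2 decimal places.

Invert y = (SD_Y/SD_X)(x − M_X) + M_Y:
x = (SD_X/SD_Y)(y − M_Y) + M_X = (6.6/8.5)(49.34 − 64.4) + 60.7
x = 0.776471 × -15.060 + 60.7 = 49.01

49.01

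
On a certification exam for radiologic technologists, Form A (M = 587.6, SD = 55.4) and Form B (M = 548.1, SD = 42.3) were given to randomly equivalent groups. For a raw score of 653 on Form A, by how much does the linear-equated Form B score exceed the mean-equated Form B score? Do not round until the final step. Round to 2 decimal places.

Mean-equated: 653 + (548.1 − 587.6) = 613.50
Linear-equated: (42.3/55.4)(653 − 587.6) + 548.1 = 598.035
Difference = 598.035 − 613.50 = -15.46

-15.46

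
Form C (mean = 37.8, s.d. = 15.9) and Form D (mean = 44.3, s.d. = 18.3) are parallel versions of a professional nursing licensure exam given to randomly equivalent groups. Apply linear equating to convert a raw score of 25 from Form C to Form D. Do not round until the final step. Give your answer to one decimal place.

29.6

Linear equating: y = (SD_Y/SD_X)(x − M_X) + M_Y
y = (18.3/15.9)(25 − 37.8) + 44.3
y = 1.150943 × -12.8 + 44.3 = -14.7321 + 44.3 = 29.6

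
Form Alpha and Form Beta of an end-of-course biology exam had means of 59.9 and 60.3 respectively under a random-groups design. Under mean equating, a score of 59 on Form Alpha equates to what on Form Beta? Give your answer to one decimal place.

59.4

Mean equating: y = x + (M_Y − M_X) = 59 + (60.3 − 59.9) = 59.4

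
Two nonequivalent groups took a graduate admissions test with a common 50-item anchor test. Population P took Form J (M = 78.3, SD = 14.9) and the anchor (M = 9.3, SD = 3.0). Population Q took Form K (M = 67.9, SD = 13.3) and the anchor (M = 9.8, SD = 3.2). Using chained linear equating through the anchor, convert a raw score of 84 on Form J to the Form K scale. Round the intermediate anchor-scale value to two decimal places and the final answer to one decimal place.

70.6

Form J → anchor (Population P): v = (3.0/14.9)(84 − 78.3) + 9.3 = 10.45
anchor → Form K (Population Q): y = (13.3/3.2)(10.45 − 9.8) + 67.9 = 70.6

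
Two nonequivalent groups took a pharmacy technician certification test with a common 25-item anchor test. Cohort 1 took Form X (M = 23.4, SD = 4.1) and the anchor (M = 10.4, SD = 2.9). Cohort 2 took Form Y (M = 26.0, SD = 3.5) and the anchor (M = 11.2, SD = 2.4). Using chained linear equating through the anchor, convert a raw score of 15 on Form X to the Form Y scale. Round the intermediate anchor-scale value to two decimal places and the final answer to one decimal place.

16.2

Form X → anchor (Cohort 1): v = (2.9/4.1)(15 − 23.4) + 10.4 = 4.46
anchor → Form Y (Cohort 2): y = (3.5/2.4)(4.46 − 11.2) + 26.0 = 16.2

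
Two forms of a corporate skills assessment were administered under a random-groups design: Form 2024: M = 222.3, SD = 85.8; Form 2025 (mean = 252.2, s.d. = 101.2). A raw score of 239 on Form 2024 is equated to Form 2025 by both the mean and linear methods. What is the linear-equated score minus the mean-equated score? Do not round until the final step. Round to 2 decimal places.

Mean-equated: 239 + (252.2 − 222.3) = 268.90
Linear-equated: (101.2/85.8)(239 − 222.3) + 252.2 = 271.897
Difference = 271.897 − 268.90 = 3.00

3.00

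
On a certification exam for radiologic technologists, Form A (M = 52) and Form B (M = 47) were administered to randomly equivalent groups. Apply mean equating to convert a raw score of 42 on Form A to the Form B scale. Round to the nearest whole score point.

Mean equating: y = x + (M_Y − M_X) = 42 + (47 − 52) = 37

37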